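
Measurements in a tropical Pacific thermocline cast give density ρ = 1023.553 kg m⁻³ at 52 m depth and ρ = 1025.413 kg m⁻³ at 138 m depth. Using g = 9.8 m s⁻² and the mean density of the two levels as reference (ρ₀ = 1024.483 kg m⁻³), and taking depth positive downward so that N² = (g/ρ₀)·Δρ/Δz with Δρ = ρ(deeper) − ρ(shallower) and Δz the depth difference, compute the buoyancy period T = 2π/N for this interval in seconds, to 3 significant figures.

437 s

Δρ = 1025.413 − 1023.553 = 1.860 kg m⁻³ over Δz = 138 − 52 = 86 m.
N² = (9.8/1024.483) × (1.860/86) = 2.0689 × 10⁻⁴ s⁻².
N = √(2.0689 × 10⁻⁴) = 0.014384 rad s⁻¹, so T = 2π/N = 436.82 s ≈ 437 s.
A positive N² confirms static stability across the interval.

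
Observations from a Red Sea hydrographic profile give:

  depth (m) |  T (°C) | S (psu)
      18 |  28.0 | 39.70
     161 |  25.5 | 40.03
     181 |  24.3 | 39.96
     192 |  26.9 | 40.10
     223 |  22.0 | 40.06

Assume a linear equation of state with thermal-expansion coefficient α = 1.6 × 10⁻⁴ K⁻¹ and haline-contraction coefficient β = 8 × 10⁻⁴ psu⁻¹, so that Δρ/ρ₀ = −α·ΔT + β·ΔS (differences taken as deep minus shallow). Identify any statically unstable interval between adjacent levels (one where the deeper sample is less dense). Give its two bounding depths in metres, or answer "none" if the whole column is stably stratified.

181–192 m

Evaluate Δρ/ρ₀ = −αΔT + βΔS across each adjacent pair:
  18–161 m: −αΔT+βΔS = −(1.6 × 10⁻⁴)(-2.5)+(8 × 10⁻⁴)(+0.33) = 6.6 × 10⁻⁴ → stable
  161–181 m: −αΔT+βΔS = −(1.6 × 10⁻⁴)(-1.2)+(8 × 10⁻⁴)(-0.07) = 1.4 × 10⁻⁴ → stable
  181–192 m: −αΔT+βΔS = −(1.6 × 10⁻⁴)(+2.6)+(8 × 10⁻⁴)(+0.14) = -3.0 × 10⁻⁴ → UNSTABLE
  192–223 m: −αΔT+βΔS = −(1.6 × 10⁻⁴)(-4.9)+(8 × 10⁻⁴)(-0.04) = 7.5 × 10⁻⁴ → stable
The 181–192 m interval has Δρ < 0: lighter water underlies denser water.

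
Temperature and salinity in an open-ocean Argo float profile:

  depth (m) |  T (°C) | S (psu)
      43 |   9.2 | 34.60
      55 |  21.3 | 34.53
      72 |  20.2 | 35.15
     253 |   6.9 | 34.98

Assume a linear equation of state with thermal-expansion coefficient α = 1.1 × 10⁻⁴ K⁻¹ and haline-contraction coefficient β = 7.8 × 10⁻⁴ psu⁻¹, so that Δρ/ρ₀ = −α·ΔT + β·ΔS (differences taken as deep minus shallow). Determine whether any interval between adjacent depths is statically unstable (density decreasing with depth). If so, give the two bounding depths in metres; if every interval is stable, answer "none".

43–55 m

Evaluate Δρ/ρ₀ = −αΔT + βΔS across each adjacent pair:
  43–55 m: −αΔT+βΔS = −(1.1 × 10⁻⁴)(+12.1)+(7.8 × 10⁻⁴)(-0.07) = -1.4 × 10⁻³ → UNSTABLE
  55–72 m: −αΔT+βΔS = −(1.1 × 10⁻⁴)(-1.1)+(7.8 × 10⁻⁴)(+0.62) = 6.0 × 10⁻⁴ → stable
  72–253 m: −αΔT+βΔS = −(1.1 × 10⁻⁴)(-13.3)+(7.8 × 10⁻⁴)(-0.17) = 1.3 × 10⁻³ → stable
The 43–55 m interval has Δρ < 0: lighter water underlies denser water.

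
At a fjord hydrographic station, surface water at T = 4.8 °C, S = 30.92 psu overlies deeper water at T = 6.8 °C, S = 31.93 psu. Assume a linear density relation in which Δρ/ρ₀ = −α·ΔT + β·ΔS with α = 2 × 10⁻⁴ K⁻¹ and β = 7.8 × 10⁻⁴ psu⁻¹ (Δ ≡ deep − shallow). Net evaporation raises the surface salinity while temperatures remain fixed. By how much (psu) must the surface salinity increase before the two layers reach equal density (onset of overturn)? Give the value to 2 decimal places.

Neutral buoyancy requires −α(T_deep − T_surf) + β(S_deep − S_surf′) = 0.
S_surf′ = S_deep − (α/β)·ΔT = 31.93 − (2 × 10⁻⁴/7.8 × 10⁻⁴)·(+2.0) = 31.4172 psu.
Increase required: 31.4172 − 30.92 = 0.4972 psu.

0.50 psu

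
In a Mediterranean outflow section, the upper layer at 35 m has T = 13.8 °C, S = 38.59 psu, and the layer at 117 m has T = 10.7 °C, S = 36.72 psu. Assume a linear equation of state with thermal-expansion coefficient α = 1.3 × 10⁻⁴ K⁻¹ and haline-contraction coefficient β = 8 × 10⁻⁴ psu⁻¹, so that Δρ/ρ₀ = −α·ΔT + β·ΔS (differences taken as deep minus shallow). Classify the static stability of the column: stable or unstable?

unstable

ΔT = 10.7 − 13.8 = -3.1 K and ΔS = 36.72 − 38.59 = -1.87 psu (deep − shallow).
−αΔT = 4.03 × 10⁻⁴; βΔS = -1.496 × 10⁻³; sum Δρ/ρ₀ = -1.093 × 10⁻³.
Δρ/ρ₀ < 0, so Δρ < 0: deeper water is lighter → statically unstable; the column would overturn.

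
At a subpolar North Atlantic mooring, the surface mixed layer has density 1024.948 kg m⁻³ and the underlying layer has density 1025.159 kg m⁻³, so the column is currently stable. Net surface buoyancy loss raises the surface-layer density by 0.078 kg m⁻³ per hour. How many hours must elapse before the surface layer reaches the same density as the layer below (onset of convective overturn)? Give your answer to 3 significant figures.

2.71 hours

Density deficit of the surface layer: 1025.159 − 1024.948 = 0.211 kg m⁻³.
Required change = 0.211 / 0.078 = 2.71 hours.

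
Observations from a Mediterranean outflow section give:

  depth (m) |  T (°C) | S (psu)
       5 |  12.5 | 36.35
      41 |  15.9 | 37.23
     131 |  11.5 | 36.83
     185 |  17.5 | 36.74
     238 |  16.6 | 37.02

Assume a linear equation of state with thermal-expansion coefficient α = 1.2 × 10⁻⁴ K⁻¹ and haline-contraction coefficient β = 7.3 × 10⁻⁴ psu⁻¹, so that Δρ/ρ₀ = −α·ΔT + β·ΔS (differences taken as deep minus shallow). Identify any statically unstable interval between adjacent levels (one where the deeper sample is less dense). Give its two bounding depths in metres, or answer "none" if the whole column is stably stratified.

Evaluate Δρ/ρ₀ = −αΔT + βΔS across each adjacent pair:
  5–41 m: −αΔT+βΔS = −(1.2 × 10⁻⁴)(+3.4)+(7.3 × 10⁻⁴)(+0.88) = 2.3 × 10⁻⁴ → stable
  41–131 m: −αΔT+βΔS = −(1.2 × 10⁻⁴)(-4.4)+(7.3 × 10⁻⁴)(-0.40) = 2.4 × 10⁻⁴ → stable
  131–185 m: −αΔT+βΔS = −(1.2 × 10⁻⁴)(+6.0)+(7.3 × 10⁻⁴)(-0.09) = -7.9 × 10⁻⁴ → UNSTABLE
  185–238 m: −αΔT+βΔS = −(1.2 × 10⁻⁴)(-0.9)+(7.3 × 10⁻⁴)(+0.28) = 3.1 × 10⁻⁴ → stable
The 131–185 m interval has Δρ < 0: lighter water underlies denser water.

131–185 m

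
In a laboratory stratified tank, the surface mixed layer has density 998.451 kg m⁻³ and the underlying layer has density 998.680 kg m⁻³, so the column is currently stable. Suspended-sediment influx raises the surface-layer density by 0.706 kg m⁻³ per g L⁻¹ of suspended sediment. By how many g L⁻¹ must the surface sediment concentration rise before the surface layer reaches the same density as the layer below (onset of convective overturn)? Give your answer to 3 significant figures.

Density deficit of the surface layer: 998.680 − 998.451 = 0.229 kg m⁻³.
Required change = 0.229 / 0.706 = 0.324 g L⁻¹.

0.324 g L⁻¹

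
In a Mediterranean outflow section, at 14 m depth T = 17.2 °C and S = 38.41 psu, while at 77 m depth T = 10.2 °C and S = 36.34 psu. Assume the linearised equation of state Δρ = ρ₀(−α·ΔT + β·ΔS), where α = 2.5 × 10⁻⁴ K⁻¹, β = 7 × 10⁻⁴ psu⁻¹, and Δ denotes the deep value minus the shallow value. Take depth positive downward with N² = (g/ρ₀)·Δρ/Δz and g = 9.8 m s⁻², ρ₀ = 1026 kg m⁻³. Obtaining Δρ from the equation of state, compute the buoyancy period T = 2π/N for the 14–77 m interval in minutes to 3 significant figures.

15.3 min

ΔT = -7.0 K, ΔS = -2.07 psu (deep − shallow).
Δρ/ρ₀ = −αΔT + βΔS = 1.75 × 10⁻³ − 1.449 × 10⁻³ = 3.01 × 10⁻⁴, so Δρ ≈ 0.3088 kg m⁻³.
N² = (g/ρ₀)·Δρ/Δz = g·(Δρ/ρ₀)/Δz = 9.8 × 3.01 × 10⁻⁴ / 63 = 4.6822 × 10⁻⁵ s⁻².
N = √(4.6822 × 10⁻⁵) = 6.8427 × 10⁻³ rad s⁻¹ → T = 2π/N = 918.23 s = 15.304 min ≈ 15.3 min.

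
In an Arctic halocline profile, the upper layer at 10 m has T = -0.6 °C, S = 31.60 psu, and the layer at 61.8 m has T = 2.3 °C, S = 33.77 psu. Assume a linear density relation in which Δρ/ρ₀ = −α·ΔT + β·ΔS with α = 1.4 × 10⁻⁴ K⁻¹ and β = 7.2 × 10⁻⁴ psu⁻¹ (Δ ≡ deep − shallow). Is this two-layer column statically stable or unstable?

stable

ΔT = 2.3 − -0.6 = +2.9 K and ΔS = 33.77 − 31.60 = +2.17 psu (deep − shallow).
−αΔT = -4.06 × 10⁻⁴; βΔS = 1.5624 × 10⁻³; sum Δρ/ρ₀ = 1.1564 × 10⁻³.
Δρ/ρ₀ > 0, so Δρ > 0: deeper water is denser → statically stable.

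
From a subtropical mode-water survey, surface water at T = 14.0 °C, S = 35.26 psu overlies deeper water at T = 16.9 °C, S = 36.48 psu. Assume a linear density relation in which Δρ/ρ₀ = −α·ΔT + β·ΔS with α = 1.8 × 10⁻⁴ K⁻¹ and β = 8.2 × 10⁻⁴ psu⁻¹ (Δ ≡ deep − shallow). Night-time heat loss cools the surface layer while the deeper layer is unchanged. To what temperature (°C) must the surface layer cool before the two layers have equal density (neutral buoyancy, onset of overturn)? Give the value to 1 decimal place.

11.3 °C

Neutral buoyancy requires Δρ = 0, i.e. −α(T_deep − T_surf′) + β(S_deep − S_surf) = 0.
T_surf′ = T_deep − (β/α)·ΔS = 16.9 − (8.2 × 10⁻⁴/1.8 × 10⁻⁴)·(+1.22) = 11.342 °C.
Cooling required: 14.0 − (11.342) = 2.658 °C.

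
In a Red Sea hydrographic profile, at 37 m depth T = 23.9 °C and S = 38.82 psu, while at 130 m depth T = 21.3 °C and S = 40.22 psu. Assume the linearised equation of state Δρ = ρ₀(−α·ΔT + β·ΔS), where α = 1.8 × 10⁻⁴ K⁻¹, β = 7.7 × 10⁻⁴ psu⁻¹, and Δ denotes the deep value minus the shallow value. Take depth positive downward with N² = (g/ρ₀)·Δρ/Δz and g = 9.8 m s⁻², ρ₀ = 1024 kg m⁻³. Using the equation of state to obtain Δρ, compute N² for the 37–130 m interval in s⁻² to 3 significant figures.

1.63 × 10⁻⁴ s⁻²

ΔT = -2.6 K, ΔS = +1.40 psu (deep − shallow).
Δρ/ρ₀ = −αΔT + βΔS = 4.68 × 10⁻⁴ + 1.078 × 10⁻³ = 1.546 × 10⁻³, so Δρ ≈ 1.583 kg m⁻³.
N² = (g/ρ₀)·Δρ/Δz = g·(Δρ/ρ₀)/Δz = 9.8 × 1.546 × 10⁻³ / 93 = 1.6291 × 10⁻⁴ s⁻² ≈ 1.63 × 10⁻⁴ s⁻².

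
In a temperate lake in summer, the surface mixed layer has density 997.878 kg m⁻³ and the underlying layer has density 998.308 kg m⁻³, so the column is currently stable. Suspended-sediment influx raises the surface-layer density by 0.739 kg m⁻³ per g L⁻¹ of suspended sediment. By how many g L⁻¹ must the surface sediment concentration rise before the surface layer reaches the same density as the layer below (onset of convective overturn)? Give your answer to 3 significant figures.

Density deficit of the surface layer: 998.308 − 997.878 = 0.43 kg m⁻³.
Required change = 0.43 / 0.739 = 0.582 g L⁻¹.

0.582 g L⁻¹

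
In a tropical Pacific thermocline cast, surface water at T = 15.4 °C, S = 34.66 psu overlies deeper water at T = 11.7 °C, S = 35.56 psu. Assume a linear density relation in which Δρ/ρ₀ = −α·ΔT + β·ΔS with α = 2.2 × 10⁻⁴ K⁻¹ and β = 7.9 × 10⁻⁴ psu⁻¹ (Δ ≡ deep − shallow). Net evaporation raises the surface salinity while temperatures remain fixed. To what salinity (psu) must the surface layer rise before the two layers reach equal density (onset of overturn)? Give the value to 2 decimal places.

Neutral buoyancy requires −α(T_deep − T_surf) + β(S_deep − S_surf′) = 0.
S_surf′ = S_deep − (α/β)·ΔT = 35.56 − (2.2 × 10⁻⁴/7.9 × 10⁻⁴)·(-3.7) = 36.5904 psu.
Increase required: 36.5904 − 34.66 = 1.9304 psu.

36.59 psu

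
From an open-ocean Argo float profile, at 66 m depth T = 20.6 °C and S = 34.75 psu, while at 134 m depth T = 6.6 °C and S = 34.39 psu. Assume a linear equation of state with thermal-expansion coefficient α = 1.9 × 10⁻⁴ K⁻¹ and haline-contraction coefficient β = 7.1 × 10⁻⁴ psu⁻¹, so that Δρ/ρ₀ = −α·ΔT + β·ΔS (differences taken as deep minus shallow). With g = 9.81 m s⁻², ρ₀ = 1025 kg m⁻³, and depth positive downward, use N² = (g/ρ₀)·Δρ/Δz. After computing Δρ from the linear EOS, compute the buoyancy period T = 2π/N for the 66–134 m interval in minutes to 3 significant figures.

ΔT = -14.0 K, ΔS = -0.36 psu (deep − shallow).
Δρ/ρ₀ = −αΔT + βΔS = 2.66 × 10⁻³ − 2.556 × 10⁻⁴ = 2.4044 × 10⁻³, so Δρ ≈ 2.465 kg m⁻³.
N² = (g/ρ₀)·Δρ/Δz = g·(Δρ/ρ₀)/Δz = 9.81 × 2.4044 × 10⁻³ / 68 = 3.4687 × 10⁻⁴ s⁻².
N = √(3.4687 × 10⁻⁴) = 0.018624 rad s⁻¹ → T = 2π/N = 337.37 s = 5.6228 min ≈ 5.62 min.

5.62 min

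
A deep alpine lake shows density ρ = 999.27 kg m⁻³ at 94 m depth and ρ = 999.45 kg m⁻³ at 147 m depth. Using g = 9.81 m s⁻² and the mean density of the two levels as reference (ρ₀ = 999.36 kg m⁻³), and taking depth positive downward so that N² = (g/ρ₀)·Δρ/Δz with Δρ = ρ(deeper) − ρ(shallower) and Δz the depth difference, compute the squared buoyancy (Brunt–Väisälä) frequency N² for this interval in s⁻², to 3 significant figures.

3.33 × 10⁻⁵ s⁻²

Δρ = 999.45 − 999.27 = 0.18 kg m⁻³ over Δz = 147 − 94 = 53 m.
N² = (9.81/999.36) × (0.18/53) = 3.3338 × 10⁻⁵ s⁻² ≈ 3.33 × 10⁻⁵ s⁻².
A positive N² confirms static stability across the interval.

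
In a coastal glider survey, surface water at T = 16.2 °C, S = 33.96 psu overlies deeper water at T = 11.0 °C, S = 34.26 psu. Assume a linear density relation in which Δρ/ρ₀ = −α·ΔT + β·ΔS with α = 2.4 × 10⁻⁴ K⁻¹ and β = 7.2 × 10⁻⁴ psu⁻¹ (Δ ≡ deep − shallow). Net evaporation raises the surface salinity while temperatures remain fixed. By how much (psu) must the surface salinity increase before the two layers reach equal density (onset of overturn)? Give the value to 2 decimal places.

2.03 psu

Neutral buoyancy requires −α(T_deep − T_surf) + β(S_deep − S_surf′) = 0.
S_surf′ = S_deep − (α/β)·ΔT = 34.26 − (2.4 × 10⁻⁴/7.2 × 10⁻⁴)·(-5.2) = 35.9933 psu.
Increase required: 35.9933 − 33.96 = 2.0333 psu.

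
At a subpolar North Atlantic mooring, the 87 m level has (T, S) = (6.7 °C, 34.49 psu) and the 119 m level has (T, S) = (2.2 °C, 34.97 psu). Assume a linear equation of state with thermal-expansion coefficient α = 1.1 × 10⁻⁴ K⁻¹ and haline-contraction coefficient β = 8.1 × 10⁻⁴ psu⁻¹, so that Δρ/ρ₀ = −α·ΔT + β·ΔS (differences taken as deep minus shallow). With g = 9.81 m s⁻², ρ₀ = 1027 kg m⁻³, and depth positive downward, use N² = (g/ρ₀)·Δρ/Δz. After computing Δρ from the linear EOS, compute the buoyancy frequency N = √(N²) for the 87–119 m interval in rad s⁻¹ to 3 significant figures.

0.0165 rad s⁻¹

ΔT = -4.5 K, ΔS = +0.48 psu (deep − shallow).
Δρ/ρ₀ = −αΔT + βΔS = 4.95 × 10⁻⁴ + 3.888 × 10⁻⁴ = 8.838 × 10⁻⁴, so Δρ ≈ 0.9077 kg m⁻³.
N² = (g/ρ₀)·Δρ/Δz = g·(Δρ/ρ₀)/Δz = 9.81 × 8.838 × 10⁻⁴ / 32 = 2.7094 × 10⁻⁴ s⁻².
N = √(2.7094 × 10⁻⁴) = 0.016460 rad s⁻¹ ≈ 0.0165 rad s⁻¹.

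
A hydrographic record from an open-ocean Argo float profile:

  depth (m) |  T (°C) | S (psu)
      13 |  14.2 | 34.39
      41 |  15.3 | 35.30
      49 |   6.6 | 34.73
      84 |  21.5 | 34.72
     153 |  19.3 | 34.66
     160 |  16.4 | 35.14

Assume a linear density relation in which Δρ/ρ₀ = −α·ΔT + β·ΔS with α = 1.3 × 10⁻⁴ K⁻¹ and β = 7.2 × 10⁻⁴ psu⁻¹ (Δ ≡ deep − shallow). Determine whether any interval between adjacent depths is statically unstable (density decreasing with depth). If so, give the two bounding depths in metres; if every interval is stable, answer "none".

Evaluate Δρ/ρ₀ = −αΔT + βΔS across each adjacent pair:
  13–41 m: −αΔT+βΔS = −(1.3 × 10⁻⁴)(+1.1)+(7.2 × 10⁻⁴)(+0.91) = 5.1 × 10⁻⁴ → stable
  41–49 m: −αΔT+βΔS = −(1.3 × 10⁻⁴)(-8.7)+(7.2 × 10⁻⁴)(-0.57) = 7.2 × 10⁻⁴ → stable
  49–84 m: −αΔT+βΔS = −(1.3 × 10⁻⁴)(+14.9)+(7.2 × 10⁻⁴)(-0.01) = -1.9 × 10⁻³ → UNSTABLE
  84–153 m: −αΔT+βΔS = −(1.3 × 10⁻⁴)(-2.2)+(7.2 × 10⁻⁴)(-0.06) = 2.4 × 10⁻⁴ → stable
  153–160 m: −αΔT+βΔS = −(1.3 × 10⁻⁴)(-2.9)+(7.2 × 10⁻⁴)(+0.48) = 7.2 × 10⁻⁴ → stable
The 49–84 m interval has Δρ < 0: lighter water underlies denser water.

49–84 m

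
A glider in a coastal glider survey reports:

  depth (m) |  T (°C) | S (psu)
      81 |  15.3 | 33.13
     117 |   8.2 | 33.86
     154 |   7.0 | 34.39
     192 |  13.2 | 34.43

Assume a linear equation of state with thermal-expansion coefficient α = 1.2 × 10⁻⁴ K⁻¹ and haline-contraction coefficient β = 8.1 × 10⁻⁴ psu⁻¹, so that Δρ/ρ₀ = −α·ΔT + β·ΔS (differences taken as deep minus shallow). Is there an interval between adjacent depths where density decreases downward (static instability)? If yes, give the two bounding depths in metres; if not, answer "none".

Evaluate Δρ/ρ₀ = −αΔT + βΔS across each adjacent pair:
  81–117 m: −αΔT+βΔS = −(1.2 × 10⁻⁴)(-7.1)+(8.1 × 10⁻⁴)(+0.73) = 1.4 × 10⁻³ → stable
  117–154 m: −αΔT+βΔS = −(1.2 × 10⁻⁴)(-1.2)+(8.1 × 10⁻⁴)(+0.53) = 5.7 × 10⁻⁴ → stable
  154–192 m: −αΔT+βΔS = −(1.2 × 10⁻⁴)(+6.2)+(8.1 × 10⁻⁴)(+0.04) = -7.1 × 10⁻⁴ → UNSTABLE
The 154–192 m interval has Δρ < 0: lighter water underlies denser water.

154–192 m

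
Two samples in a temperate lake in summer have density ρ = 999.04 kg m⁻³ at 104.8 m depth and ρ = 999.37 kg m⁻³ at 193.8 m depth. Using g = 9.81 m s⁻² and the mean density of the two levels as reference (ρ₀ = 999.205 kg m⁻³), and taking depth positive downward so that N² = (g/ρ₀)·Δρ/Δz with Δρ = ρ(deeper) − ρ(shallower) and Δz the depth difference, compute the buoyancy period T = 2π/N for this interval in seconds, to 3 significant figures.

1.04 × 10³ s

Δρ = 999.37 − 999.04 = 0.33 kg m⁻³ over Δz = 193.8 − 104.8 = 89 m.
N² = (9.81/999.205) × (0.33/89) = 3.6403 × 10⁻⁵ s⁻².
N = √(3.6403 × 10⁻⁵) = 6.0335 × 10⁻³ rad s⁻¹, so T = 2π/N = 1.0414 × 10³ s ≈ 1.04 × 10³ s.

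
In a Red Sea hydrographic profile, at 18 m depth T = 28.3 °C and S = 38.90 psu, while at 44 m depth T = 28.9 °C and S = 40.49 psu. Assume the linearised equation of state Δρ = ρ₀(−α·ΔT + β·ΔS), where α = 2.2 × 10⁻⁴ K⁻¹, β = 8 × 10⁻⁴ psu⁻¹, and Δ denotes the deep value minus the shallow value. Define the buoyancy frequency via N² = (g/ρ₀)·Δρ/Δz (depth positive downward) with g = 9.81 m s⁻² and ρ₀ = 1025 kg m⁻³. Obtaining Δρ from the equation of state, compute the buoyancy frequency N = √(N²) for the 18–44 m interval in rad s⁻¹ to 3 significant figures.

0.0207 rad s⁻¹

ΔT = +0.6 K, ΔS = +1.59 psu (deep − shallow).
Δρ/ρ₀ = −αΔT + βΔS = -1.32 × 10⁻⁴ + 1.272 × 10⁻³ = 1.14 × 10⁻³, so Δρ ≈ 1.169 kg m⁻³.
N² = (g/ρ₀)·Δρ/Δz = g·(Δρ/ρ₀)/Δz = 9.81 × 1.14 × 10⁻³ / 26 = 4.3013 × 10⁻⁴ s⁻².
N = √(4.3013 × 10⁻⁴) = 0.020740 rad s⁻¹ ≈ 0.0207 rad s⁻¹.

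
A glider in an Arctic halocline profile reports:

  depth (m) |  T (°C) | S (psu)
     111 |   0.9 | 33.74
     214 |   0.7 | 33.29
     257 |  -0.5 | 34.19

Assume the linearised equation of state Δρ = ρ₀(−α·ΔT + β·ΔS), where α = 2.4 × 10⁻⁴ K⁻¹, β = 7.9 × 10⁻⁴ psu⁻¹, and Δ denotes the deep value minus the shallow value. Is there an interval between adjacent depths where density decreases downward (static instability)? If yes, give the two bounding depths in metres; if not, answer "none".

Evaluate Δρ/ρ₀ = −αΔT + βΔS across each adjacent pair:
  111–214 m: −αΔT+βΔS = −(2.4 × 10⁻⁴)(-0.2)+(7.9 × 10⁻⁴)(-0.45) = -3.1 × 10⁻⁴ → UNSTABLE
  214–257 m: −αΔT+βΔS = −(2.4 × 10⁻⁴)(-1.2)+(7.9 × 10⁻⁴)(+0.90) = 1.0 × 10⁻³ → stable
The 111–214 m interval has Δρ < 0: lighter water underlies denser water.

111–214 m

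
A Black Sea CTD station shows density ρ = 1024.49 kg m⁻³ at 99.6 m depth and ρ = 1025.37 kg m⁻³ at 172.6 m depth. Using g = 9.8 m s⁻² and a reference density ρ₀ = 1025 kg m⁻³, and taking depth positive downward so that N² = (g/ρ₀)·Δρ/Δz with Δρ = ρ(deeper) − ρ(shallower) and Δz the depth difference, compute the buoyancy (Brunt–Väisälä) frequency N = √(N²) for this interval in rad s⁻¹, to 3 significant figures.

0.0107 rad s⁻¹

Δρ = 1025.37 − 1024.49 = 0.88 kg m⁻³ over Δz = 172.6 − 99.6 = 73 m.
N² = (9.8/1025) × (0.88/73) = 1.1526 × 10⁻⁴ s⁻².
N = √(1.1526 × 10⁻⁴) = 0.010736 rad s⁻¹ ≈ 0.0107 rad s⁻¹.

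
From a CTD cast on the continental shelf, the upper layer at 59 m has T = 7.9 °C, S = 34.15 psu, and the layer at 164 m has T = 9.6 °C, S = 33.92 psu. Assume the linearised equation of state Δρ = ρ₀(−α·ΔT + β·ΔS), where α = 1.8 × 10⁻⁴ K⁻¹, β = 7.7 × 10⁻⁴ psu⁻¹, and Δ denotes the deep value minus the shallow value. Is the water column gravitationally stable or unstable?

unstable

ΔT = 9.6 − 7.9 = +1.7 K and ΔS = 33.92 − 34.15 = -0.23 psu (deep − shallow).
−αΔT = -3.06 × 10⁻⁴; βΔS = -1.771 × 10⁻⁴; sum Δρ/ρ₀ = -4.831 × 10⁻⁴.
Δρ/ρ₀ < 0, so Δρ < 0: deeper water is lighter → statically unstable; the column would overturn.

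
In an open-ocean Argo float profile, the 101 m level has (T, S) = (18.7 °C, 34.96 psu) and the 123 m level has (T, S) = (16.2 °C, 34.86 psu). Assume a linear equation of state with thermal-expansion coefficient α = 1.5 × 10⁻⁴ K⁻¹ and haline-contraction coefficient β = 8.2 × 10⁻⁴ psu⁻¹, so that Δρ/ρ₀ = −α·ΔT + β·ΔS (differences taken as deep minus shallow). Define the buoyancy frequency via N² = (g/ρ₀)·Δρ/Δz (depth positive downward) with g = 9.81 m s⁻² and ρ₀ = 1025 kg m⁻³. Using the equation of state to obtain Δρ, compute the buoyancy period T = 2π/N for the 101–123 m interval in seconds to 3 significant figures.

ΔT = -2.5 K, ΔS = -0.10 psu (deep − shallow).
Δρ/ρ₀ = −αΔT + βΔS = 3.75 × 10⁻⁴ − 8.20 × 10⁻⁵ = 2.93 × 10⁻⁴, so Δρ ≈ 0.3003 kg m⁻³.
N² = (g/ρ₀)·Δρ/Δz = g·(Δρ/ρ₀)/Δz = 9.81 × 2.93 × 10⁻⁴ / 22 = 1.3065 × 10⁻⁴ s⁻².
N = √(1.3065 × 10⁻⁴) = 0.011430 rad s⁻¹ → T = 2π/N = 549.71 s ≈ 550 s.

550 s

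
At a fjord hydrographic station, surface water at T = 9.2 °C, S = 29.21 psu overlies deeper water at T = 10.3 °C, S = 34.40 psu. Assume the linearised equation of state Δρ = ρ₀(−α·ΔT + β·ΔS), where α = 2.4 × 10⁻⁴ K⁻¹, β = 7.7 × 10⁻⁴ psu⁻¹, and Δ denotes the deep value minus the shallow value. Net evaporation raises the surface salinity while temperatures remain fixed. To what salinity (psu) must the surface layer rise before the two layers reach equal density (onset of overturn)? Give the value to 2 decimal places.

Neutral buoyancy requires −α(T_deep − T_surf) + β(S_deep − S_surf′) = 0.
S_surf′ = S_deep − (α/β)·ΔT = 34.40 − (2.4 × 10⁻⁴/7.7 × 10⁻⁴)·(+1.1) = 34.0571 psu.
Increase required: 34.0571 − 29.21 = 4.8471 psu.

34.06 psu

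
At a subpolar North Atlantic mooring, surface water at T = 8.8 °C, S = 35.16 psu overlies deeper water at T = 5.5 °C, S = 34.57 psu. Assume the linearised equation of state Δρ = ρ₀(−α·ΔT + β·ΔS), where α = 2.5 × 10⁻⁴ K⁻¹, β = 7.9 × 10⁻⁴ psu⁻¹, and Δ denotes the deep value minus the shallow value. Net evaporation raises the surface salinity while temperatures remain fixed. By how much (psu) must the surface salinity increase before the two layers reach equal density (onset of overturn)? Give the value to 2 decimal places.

Neutral buoyancy requires −α(T_deep − T_surf) + β(S_deep − S_surf′) = 0.
S_surf′ = S_deep − (α/β)·ΔT = 34.57 − (2.5 × 10⁻⁴/7.9 × 10⁻⁴)·(-3.3) = 35.6143 psu.
Increase required: 35.6143 − 35.16 = 0.4543 psu.

0.45 psu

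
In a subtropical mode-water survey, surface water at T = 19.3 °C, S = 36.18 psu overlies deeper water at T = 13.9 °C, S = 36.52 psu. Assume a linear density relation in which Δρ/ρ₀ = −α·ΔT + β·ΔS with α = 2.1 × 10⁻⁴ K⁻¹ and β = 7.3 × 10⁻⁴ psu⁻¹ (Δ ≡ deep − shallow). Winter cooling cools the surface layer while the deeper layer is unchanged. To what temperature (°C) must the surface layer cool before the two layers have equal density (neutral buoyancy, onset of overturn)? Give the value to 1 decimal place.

Neutral buoyancy requires Δρ = 0, i.e. −α(T_deep − T_surf′) + β(S_deep − S_surf) = 0.
T_surf′ = T_deep − (β/α)·ΔS = 13.9 − (7.3 × 10⁻⁴/2.1 × 10⁻⁴)·(+0.34) = 12.718 °C.
Cooling required: 19.3 − (12.718) = 6.582 °C.

12.7 °C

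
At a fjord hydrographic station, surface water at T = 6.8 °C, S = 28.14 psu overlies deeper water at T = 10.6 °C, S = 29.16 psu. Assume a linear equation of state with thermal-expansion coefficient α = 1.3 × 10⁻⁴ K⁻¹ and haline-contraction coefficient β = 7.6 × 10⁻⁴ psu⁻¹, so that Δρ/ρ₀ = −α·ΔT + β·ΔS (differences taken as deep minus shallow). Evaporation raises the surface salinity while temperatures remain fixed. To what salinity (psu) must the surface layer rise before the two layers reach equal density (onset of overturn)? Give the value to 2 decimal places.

Neutral buoyancy requires −α(T_deep − T_surf) + β(S_deep − S_surf′) = 0.
S_surf′ = S_deep − (α/β)·ΔT = 29.16 − (1.3 × 10⁻⁴/7.6 × 10⁻⁴)·(+3.8) = 28.5100 psu.
Increase required: 28.5100 − 28.14 = 0.3700 psu.

28.51 psu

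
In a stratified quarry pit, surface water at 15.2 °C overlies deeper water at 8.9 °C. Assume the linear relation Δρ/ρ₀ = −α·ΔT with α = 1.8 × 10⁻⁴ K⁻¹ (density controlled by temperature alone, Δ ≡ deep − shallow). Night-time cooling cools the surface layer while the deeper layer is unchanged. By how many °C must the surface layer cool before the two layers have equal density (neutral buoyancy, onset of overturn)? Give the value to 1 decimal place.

With temperature the only control, equal density requires T_surf′ = T_deep.
T_surf′ = 8.9 °C.
Cooling required: 15.2 − 8.9 = 6.3 °C.

6.3 °C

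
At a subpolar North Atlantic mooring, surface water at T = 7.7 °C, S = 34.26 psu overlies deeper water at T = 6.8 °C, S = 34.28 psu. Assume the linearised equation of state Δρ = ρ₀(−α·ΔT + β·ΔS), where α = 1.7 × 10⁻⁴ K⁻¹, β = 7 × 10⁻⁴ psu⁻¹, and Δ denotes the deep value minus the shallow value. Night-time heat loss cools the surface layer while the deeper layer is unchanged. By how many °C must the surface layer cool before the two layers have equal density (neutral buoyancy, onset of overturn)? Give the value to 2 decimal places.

0.98 °C

Neutral buoyancy requires Δρ = 0, i.e. −α(T_deep − T_surf′) + β(S_deep − S_surf) = 0.
T_surf′ = T_deep − (β/α)·ΔS = 6.8 − (7 × 10⁻⁴/1.7 × 10⁻⁴)·(+0.02) = 6.7176 °C.
Cooling required: 7.7 − (6.7176) = 0.9824 °C.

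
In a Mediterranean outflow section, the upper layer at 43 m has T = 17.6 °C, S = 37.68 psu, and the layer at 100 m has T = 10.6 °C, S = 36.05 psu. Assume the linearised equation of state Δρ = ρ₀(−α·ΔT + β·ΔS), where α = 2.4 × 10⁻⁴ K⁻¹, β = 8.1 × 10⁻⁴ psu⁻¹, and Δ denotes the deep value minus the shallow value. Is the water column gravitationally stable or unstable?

stable

ΔT = 10.6 − 17.6 = -7.0 K and ΔS = 36.05 − 37.68 = -1.63 psu (deep − shallow).
−αΔT = 1.68 × 10⁻³; βΔS = -1.3203 × 10⁻³; sum Δρ/ρ₀ = 3.597 × 10⁻⁴.
Δρ/ρ₀ > 0, so Δρ > 0: deeper water is denser → statically stable.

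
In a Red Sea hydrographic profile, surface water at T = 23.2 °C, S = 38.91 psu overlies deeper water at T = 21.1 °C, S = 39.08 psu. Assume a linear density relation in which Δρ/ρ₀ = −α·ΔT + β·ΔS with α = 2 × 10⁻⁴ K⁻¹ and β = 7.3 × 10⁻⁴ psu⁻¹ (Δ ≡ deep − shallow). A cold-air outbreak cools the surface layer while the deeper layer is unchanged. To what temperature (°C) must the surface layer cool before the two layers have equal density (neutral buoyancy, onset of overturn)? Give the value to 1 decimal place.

20.5 °C

Neutral buoyancy requires Δρ = 0, i.e. −α(T_deep − T_surf′) + β(S_deep − S_surf) = 0.
T_surf′ = T_deep − (β/α)·ΔS = 21.1 − (7.3 × 10⁻⁴/2 × 10⁻⁴)·(+0.17) = 20.480 °C.
Cooling required: 23.2 − (20.480) = 2.720 °C.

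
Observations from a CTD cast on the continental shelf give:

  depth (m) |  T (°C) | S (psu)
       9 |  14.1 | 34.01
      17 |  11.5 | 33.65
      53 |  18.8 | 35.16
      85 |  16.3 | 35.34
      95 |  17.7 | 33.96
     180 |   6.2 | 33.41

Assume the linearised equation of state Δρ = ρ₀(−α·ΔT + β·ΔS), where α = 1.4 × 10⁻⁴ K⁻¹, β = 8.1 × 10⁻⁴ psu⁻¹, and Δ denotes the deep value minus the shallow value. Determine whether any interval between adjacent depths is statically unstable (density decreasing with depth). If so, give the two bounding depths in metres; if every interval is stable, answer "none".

85–95 m

Evaluate Δρ/ρ₀ = −αΔT + βΔS across each adjacent pair:
  9–17 m: −αΔT+βΔS = −(1.4 × 10⁻⁴)(-2.6)+(8.1 × 10⁻⁴)(-0.36) = 7.2 × 10⁻⁵ → stable
  17–53 m: −αΔT+βΔS = −(1.4 × 10⁻⁴)(+7.3)+(8.1 × 10⁻⁴)(+1.51) = 2.0 × 10⁻⁴ → stable
  53–85 m: −αΔT+βΔS = −(1.4 × 10⁻⁴)(-2.5)+(8.1 × 10⁻⁴)(+0.18) = 5.0 × 10⁻⁴ → stable
  85–95 m: −αΔT+βΔS = −(1.4 × 10⁻⁴)(+1.4)+(8.1 × 10⁻⁴)(-1.38) = -1.3 × 10⁻³ → UNSTABLE
  95–180 m: −αΔT+βΔS = −(1.4 × 10⁻⁴)(-11.5)+(8.1 × 10⁻⁴)(-0.55) = 1.2 × 10⁻³ → stable
The 85–95 m interval has Δρ < 0: lighter water underlies denser water.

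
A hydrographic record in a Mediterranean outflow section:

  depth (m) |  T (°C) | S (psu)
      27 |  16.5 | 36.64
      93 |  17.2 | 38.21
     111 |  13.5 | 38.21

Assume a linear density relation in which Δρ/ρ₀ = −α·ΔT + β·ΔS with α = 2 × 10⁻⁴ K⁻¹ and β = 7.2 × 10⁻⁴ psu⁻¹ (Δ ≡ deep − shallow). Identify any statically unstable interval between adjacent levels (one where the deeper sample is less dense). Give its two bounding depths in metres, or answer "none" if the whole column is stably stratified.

Evaluate Δρ/ρ₀ = −αΔT + βΔS across each adjacent pair:
  27–93 m: −αΔT+βΔS = −(2 × 10⁻⁴)(+0.7)+(7.2 × 10⁻⁴)(+1.57) = 9.9 × 10⁻⁴ → stable
  93–111 m: −αΔT+βΔS = −(2 × 10⁻⁴)(-3.7)+(7.2 × 10⁻⁴)(+0.00) = 7.4 × 10⁻⁴ → stable
Every interval has Δρ > 0: the column is stably stratified throughout.

none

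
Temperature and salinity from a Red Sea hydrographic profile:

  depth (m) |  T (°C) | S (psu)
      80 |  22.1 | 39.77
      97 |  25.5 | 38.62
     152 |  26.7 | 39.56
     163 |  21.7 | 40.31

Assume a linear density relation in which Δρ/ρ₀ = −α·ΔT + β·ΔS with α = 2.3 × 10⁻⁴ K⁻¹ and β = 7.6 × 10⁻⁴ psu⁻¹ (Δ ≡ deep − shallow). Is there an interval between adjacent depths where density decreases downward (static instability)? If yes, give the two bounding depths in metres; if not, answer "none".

80–97 m

Evaluate Δρ/ρ₀ = −αΔT + βΔS across each adjacent pair:
  80–97 m: −αΔT+βΔS = −(2.3 × 10⁻⁴)(+3.4)+(7.6 × 10⁻⁴)(-1.15) = -1.7 × 10⁻³ → UNSTABLE
  97–152 m: −αΔT+βΔS = −(2.3 × 10⁻⁴)(+1.2)+(7.6 × 10⁻⁴)(+0.94) = 4.4 × 10⁻⁴ → stable
  152–163 m: −αΔT+βΔS = −(2.3 × 10⁻⁴)(-5.0)+(7.6 × 10⁻⁴)(+0.75) = 1.7 × 10⁻³ → stable
The 80–97 m interval has Δρ < 0: lighter water underlies denser water.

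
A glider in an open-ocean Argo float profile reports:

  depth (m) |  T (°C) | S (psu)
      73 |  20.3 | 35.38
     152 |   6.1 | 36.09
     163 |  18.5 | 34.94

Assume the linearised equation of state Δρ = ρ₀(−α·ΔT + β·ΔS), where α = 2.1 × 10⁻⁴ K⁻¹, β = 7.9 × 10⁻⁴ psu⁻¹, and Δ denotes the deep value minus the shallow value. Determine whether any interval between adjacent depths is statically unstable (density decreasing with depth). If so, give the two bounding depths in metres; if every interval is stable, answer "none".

Evaluate Δρ/ρ₀ = −αΔT + βΔS across each adjacent pair:
  73–152 m: −αΔT+βΔS = −(2.1 × 10⁻⁴)(-14.2)+(7.9 × 10⁻⁴)(+0.71) = 3.5 × 10⁻³ → stable
  152–163 m: −αΔT+βΔS = −(2.1 × 10⁻⁴)(+12.4)+(7.9 × 10⁻⁴)(-1.15) = -3.5 × 10⁻³ → UNSTABLE
The 152–163 m interval has Δρ < 0: lighter water underlies denser water.

152–163 m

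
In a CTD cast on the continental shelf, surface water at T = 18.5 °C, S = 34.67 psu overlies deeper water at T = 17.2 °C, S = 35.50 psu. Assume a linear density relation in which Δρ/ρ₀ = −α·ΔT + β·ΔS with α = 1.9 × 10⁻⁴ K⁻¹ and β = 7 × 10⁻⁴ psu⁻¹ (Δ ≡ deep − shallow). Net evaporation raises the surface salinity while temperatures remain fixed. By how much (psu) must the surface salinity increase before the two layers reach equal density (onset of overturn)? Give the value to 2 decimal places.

Neutral buoyancy requires −α(T_deep − T_surf) + β(S_deep − S_surf′) = 0.
S_surf′ = S_deep − (α/β)·ΔT = 35.50 − (1.9 × 10⁻⁴/7 × 10⁻⁴)·(-1.3) = 35.8529 psu.
Increase required: 35.8529 − 34.67 = 1.1829 psu.

1.18 psu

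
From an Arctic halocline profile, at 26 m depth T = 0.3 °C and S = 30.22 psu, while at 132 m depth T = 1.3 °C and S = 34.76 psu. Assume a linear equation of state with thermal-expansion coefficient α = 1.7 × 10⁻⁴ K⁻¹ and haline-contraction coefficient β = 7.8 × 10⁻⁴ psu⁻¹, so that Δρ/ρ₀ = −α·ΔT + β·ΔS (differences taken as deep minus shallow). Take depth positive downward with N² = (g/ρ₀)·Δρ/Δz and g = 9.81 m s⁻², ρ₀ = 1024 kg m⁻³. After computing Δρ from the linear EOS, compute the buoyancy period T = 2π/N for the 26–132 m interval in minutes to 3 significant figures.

ΔT = +1.0 K, ΔS = +4.54 psu (deep − shallow).
Δρ/ρ₀ = −αΔT + βΔS = -1.70 × 10⁻⁴ + 3.5412 × 10⁻³ = 3.3712 × 10⁻³, so Δρ ≈ 3.452 kg m⁻³.
N² = (g/ρ₀)·Δρ/Δz = g·(Δρ/ρ₀)/Δz = 9.81 × 3.3712 × 10⁻³ / 106 = 3.1200 × 10⁻⁴ s⁻².
N = √(3.1200 × 10⁻⁴) = 0.017664 rad s⁻¹ → T = 2π/N = 355.71 s = 5.9285 min ≈ 5.93 min.

5.93 min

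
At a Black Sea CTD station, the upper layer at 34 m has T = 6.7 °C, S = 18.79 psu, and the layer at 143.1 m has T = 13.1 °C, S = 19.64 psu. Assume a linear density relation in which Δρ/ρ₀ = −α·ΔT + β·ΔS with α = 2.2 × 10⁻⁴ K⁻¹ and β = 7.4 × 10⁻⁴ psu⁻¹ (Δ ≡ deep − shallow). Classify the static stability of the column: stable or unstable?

unstable

ΔT = 13.1 − 6.7 = +6.4 K and ΔS = 19.64 − 18.79 = +0.85 psu (deep − shallow).
−αΔT = -1.408 × 10⁻³; βΔS = 6.29 × 10⁻⁴; sum Δρ/ρ₀ = -7.79 × 10⁻⁴.
Δρ/ρ₀ < 0, so Δρ < 0: deeper water is lighter → statically unstable; the column would overturn.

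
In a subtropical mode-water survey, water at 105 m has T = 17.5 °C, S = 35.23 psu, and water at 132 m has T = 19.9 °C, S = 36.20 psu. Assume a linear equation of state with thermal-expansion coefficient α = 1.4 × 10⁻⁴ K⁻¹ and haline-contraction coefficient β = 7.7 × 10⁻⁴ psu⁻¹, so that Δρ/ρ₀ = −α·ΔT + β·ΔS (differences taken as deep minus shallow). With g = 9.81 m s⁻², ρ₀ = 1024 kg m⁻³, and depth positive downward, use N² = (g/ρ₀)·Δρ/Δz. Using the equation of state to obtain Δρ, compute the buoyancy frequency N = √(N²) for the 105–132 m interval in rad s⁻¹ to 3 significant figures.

ΔT = +2.4 K, ΔS = +0.97 psu (deep − shallow).
Δρ/ρ₀ = −αΔT + βΔS = -3.36 × 10⁻⁴ + 7.469 × 10⁻⁴ = 4.109 × 10⁻⁴, so Δρ ≈ 0.4208 kg m⁻³.
N² = (g/ρ₀)·Δρ/Δz = g·(Δρ/ρ₀)/Δz = 9.81 × 4.109 × 10⁻⁴ / 27 = 1.4929 × 10⁻⁴ s⁻².
N = √(1.4929 × 10⁻⁴) = 0.012218 rad s⁻¹ ≈ 0.0122 rad s⁻¹.

0.0122 rad s⁻¹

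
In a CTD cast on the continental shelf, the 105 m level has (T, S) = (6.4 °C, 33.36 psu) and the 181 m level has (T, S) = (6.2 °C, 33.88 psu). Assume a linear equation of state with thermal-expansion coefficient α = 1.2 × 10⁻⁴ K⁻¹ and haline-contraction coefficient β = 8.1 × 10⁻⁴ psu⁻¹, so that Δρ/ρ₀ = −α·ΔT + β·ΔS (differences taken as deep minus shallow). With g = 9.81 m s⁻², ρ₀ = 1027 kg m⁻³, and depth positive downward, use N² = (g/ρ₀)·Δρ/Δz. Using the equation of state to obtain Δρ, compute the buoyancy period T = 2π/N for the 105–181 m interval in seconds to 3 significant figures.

ΔT = -0.2 K, ΔS = +0.52 psu (deep − shallow).
Δρ/ρ₀ = −αΔT + βΔS = 2.40 × 10⁻⁵ + 4.212 × 10⁻⁴ = 4.452 × 10⁻⁴, so Δρ ≈ 0.4572 kg m⁻³.
N² = (g/ρ₀)·Δρ/Δz = g·(Δρ/ρ₀)/Δz = 9.81 × 4.452 × 10⁻⁴ / 76 = 5.7466 × 10⁻⁵ s⁻².
N = √(5.7466 × 10⁻⁵) = 7.5806 × 10⁻³ rad s⁻¹ → T = 2π/N = 828.85 s ≈ 829 s.

829 s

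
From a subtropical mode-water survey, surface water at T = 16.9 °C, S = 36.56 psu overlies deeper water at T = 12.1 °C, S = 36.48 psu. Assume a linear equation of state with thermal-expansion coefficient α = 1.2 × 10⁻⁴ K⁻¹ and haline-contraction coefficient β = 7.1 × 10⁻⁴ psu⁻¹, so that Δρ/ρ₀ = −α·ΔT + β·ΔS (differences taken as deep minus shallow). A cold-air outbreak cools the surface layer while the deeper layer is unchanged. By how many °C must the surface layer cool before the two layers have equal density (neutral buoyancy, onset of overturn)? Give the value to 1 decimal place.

4.3 °C

Neutral buoyancy requires Δρ = 0, i.e. −α(T_deep − T_surf′) + β(S_deep − S_surf) = 0.
T_surf′ = T_deep − (β/α)·ΔS = 12.1 − (7.1 × 10⁻⁴/1.2 × 10⁻⁴)·(-0.08) = 12.573 °C.
Cooling required: 16.9 − (12.573) = 4.327 °C.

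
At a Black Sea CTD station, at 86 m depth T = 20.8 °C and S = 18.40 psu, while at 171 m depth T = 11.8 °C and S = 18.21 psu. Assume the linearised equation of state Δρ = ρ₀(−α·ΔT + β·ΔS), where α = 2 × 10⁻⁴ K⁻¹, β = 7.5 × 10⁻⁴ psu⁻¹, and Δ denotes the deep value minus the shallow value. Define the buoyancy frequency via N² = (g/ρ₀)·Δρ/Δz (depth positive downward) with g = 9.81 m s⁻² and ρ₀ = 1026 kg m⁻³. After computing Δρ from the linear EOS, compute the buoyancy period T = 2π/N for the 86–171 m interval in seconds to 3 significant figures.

454 s

ΔT = -9.0 K, ΔS = -0.19 psu (deep − shallow).
Δρ/ρ₀ = −αΔT + βΔS = 1.80 × 10⁻³ − 1.425 × 10⁻⁴ = 1.6575 × 10⁻³, so Δρ ≈ 1.701 kg m⁻³.
N² = (g/ρ₀)·Δρ/Δz = g·(Δρ/ρ₀)/Δz = 9.81 × 1.6575 × 10⁻³ / 85 = 1.9130 × 10⁻⁴ s⁻².
N = √(1.9130 × 10⁻⁴) = 0.013831 rad s⁻¹ → T = 2π/N = 454.28 s ≈ 454 s.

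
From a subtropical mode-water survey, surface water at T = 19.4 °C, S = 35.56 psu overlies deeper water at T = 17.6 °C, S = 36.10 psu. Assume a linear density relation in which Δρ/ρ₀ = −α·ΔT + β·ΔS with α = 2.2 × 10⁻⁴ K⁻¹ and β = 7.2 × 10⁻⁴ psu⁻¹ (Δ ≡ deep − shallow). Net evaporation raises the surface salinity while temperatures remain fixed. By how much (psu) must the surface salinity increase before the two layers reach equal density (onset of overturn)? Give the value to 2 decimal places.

1.09 psu

Neutral buoyancy requires −α(T_deep − T_surf) + β(S_deep − S_surf′) = 0.
S_surf′ = S_deep − (α/β)·ΔT = 36.10 − (2.2 × 10⁻⁴/7.2 × 10⁻⁴)·(-1.8) = 36.6500 psu.
Increase required: 36.6500 − 35.56 = 1.0900 psu.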